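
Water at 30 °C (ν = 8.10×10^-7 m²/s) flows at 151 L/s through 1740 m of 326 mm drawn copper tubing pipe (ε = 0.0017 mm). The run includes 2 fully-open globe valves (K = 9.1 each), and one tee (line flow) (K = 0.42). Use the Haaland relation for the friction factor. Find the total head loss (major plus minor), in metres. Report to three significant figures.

H_L ≈ 14.1 m

V = 4Q/(πD²) = 1.809 m/s; V²/2g = 0.1668 m
Re = 7.28×10^5, ε/D = 5.21×10^-6 → f = 0.01230 (Haaland)
Major: h_f = f(L/D)·V²/2g = 0.01230·5337·0.1668 = 10.95 m
Minor: ΣK = 18.6; h_m = ΣK·V²/2g = 3.106 m
Total H_L = 10.95 + 3.106 = 14.06 m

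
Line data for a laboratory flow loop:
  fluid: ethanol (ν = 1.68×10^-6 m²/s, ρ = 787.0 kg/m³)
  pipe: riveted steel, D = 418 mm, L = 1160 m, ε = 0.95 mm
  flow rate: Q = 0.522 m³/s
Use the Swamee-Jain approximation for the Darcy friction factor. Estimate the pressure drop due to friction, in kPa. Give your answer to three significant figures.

Δp ≈ 387 kPa

V = 4Q/(πD²) = 4·0.522/(π·0.418²) = 3.804 m/s
Re = VD/ν = 3.804·0.418/1.68×10^-6 = 9.46×10^5 → turbulent
ε/D = 0.95/418 = 0.00227
Swamee-Jain: f = 0.02449
h_f = f(L/D)V²/(2g) = 0.02449·(1160/0.418)·3.804²/(2·9.81) = 50.12 m
Δp = ρg·h_f = 787.0·9.81·50.12 = 387.0 kPa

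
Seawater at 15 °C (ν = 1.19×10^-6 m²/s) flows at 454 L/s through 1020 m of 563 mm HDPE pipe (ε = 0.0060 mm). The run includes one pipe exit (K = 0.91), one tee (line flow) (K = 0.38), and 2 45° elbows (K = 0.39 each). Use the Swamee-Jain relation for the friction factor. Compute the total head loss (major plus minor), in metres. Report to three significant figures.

V = 4Q/(πD²) = 1.824 m/s; V²/2g = 0.1695 m
Re = 8.63×10^5, ε/D = 1.07×10^-5 → f = 0.01214 (Swamee-Jain)
Major: h_f = f(L/D)·V²/2g = 0.01214·1812·0.1695 = 3.728 m
Minor: ΣK = 2.07; h_m = ΣK·V²/2g = 0.3509 m
Total H_L = 3.728 + 0.3509 = 4.079 m

H_L ≈ 4.08 m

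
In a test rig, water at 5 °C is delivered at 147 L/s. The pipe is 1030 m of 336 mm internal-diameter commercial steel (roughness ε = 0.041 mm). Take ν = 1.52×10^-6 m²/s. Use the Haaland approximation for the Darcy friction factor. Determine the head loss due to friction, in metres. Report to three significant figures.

h_f ≈ 6.46 m

V = 4Q/(πD²) = 4·0.147/(π·0.336²) = 1.658 m/s
Re = VD/ν = 1.658·0.336/1.52×10^-6 = 3.66×10^5 → turbulent
ε/D = 0.041/336 = 1.22×10^-4
Haaland: f = 0.01503
h_f = f(L/D)V²/(2g) = 0.01503·(1030/0.336)·1.658²/(2·9.81) = 6.455 m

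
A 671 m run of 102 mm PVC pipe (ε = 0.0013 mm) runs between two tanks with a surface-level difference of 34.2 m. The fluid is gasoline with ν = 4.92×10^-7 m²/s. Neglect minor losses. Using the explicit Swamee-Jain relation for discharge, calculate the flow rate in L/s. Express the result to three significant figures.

Q ≈ 22.9 L/s

Swamee-Jain (Type II): Q = -0.965·√(gD⁵h_f/L)·ln[ε/(3.7D) + √(3.17ν²L/(gD³h_f))]
√(gD⁵h_f/L) = √(9.81·0.102⁵·34.2/671) = 0.002350
ε/(3.7D) = 3.44×10^-6; √(3.17ν²L/(gD³h_f)) = 3.80×10^-5
Q = -0.965·0.002350·ln(4.147×10^-5) = 0.02288 m³/s
Check: V = 2.80 m/s, Re = 5.80×10^5, f = 0.01297, h_f = 34.1 m ≈ 34.2 m ✓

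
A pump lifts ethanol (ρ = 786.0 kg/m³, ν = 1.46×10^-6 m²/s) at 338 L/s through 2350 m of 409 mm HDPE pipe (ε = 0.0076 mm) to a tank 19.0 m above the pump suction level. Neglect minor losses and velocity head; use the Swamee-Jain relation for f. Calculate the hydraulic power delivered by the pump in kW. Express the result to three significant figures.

V = 4Q/(πD²) = 2.573 m/s; Re = 7.21×10^5; ε/D = 1.86×10^-5; f = 0.01264
h_f = f(L/D)V²/2g = 24.50 m
Total head H = z + h_f = 19.0 + 24.50 = 43.50 m
P_hyd = ρgQH = 786.0·9.81·0.338·43.50 = 113.4 kW

P_hyd ≈ 113 kW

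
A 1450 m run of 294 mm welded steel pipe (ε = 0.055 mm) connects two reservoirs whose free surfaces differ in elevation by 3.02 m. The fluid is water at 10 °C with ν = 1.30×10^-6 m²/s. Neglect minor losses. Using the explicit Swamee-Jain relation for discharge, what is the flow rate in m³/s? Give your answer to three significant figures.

Q ≈ 0.0568 m³/s

Swamee-Jain (Type II): Q = -0.965·√(gD⁵h_f/L)·ln[ε/(3.7D) + √(3.17ν²L/(gD³h_f))]
√(gD⁵h_f/L) = √(9.81·0.294⁵·3.02/1450) = 0.006699
ε/(3.7D) = 5.06×10^-5; √(3.17ν²L/(gD³h_f)) = 1.02×10^-4
Q = -0.965·0.006699·ln(1.521×10^-4) = 0.05683 m³/s
Check: V = 0.837 m/s, Re = 1.89×10^5, f = 0.01717, h_f = 3.02 m ≈ 3.02 m ✓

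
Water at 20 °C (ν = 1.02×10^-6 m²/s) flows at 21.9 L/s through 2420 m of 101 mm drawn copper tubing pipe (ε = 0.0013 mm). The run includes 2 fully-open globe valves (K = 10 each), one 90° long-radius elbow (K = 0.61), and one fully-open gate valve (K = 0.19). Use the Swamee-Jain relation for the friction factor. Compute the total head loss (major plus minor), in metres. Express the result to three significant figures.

H_L ≈ 143 m

V = 4Q/(πD²) = 2.733 m/s; V²/2g = 0.3808 m
Re = 2.71×10^5, ε/D = 1.29×10^-5 → f = 0.01480 (Swamee-Jain)
Major: h_f = f(L/D)·V²/2g = 0.01480·23960·0.3808 = 135.0 m
Minor: ΣK = 20.8; h_m = ΣK·V²/2g = 7.921 m
Total H_L = 135.0 + 7.921 = 142.9 m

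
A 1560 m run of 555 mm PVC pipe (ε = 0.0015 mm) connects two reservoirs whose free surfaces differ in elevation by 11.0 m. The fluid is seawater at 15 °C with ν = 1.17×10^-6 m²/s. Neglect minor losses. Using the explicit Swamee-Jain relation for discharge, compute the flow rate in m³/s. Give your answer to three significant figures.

Q ≈ 0.630 m³/s

Swamee-Jain (Type II): Q = -0.965·√(gD⁵h_f/L)·ln[ε/(3.7D) + √(3.17ν²L/(gD³h_f))]
√(gD⁵h_f/L) = √(9.81·0.555⁵·11.0/1560) = 0.06035
ε/(3.7D) = 7.30×10^-7; √(3.17ν²L/(gD³h_f)) = 1.92×10^-5
Q = -0.965·0.06035·ln(1.989×10^-5) = 0.6305 m³/s
Check: V = 2.61 m/s, Re = 1.24×10^6, f = 0.01128, h_f = 11.0 m ≈ 11.0 m ✓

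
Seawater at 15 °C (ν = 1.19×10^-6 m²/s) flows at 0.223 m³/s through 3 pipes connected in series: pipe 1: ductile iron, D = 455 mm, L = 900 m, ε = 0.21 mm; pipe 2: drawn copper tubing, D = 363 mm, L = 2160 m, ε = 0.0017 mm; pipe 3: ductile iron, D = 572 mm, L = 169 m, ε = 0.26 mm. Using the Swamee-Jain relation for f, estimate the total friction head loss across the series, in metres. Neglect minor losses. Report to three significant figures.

H ≈ 21.2 m

Pipe 1: V = 1.371 m/s, Re = 5.24×10^5, ε/D = 4.62×10^-4, f = 0.01749, h_1 = f(L/D)V²/2g = 3.316 m
Pipe 2: V = 2.155 m/s, Re = 6.57×10^5, ε/D = 4.68×10^-6, f = 0.01256, h_2 = f(L/D)V²/2g = 17.69 m
Pipe 3: V = 0.8678 m/s, Re = 4.17×10^5, ε/D = 4.55×10^-4, f = 0.01767, h_3 = f(L/D)V²/2g = 0.2003 m
Series → Q common, losses add: H = Σh = 21.21 m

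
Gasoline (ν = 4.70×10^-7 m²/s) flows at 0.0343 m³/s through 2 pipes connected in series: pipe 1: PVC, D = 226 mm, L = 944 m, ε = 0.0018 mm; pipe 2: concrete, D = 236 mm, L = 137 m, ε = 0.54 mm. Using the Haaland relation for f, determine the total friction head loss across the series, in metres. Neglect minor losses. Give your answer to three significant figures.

H ≈ 2.57 m

Pipe 1: V = 0.8550 m/s, Re = 4.11×10^5, ε/D = 7.96×10^-6, f = 0.01361, h_1 = f(L/D)V²/2g = 2.118 m
Pipe 2: V = 0.7841 m/s, Re = 3.94×10^5, ε/D = 0.00229, f = 0.02470, h_2 = f(L/D)V²/2g = 0.4494 m
Series → Q common, losses add: H = Σh = 2.568 m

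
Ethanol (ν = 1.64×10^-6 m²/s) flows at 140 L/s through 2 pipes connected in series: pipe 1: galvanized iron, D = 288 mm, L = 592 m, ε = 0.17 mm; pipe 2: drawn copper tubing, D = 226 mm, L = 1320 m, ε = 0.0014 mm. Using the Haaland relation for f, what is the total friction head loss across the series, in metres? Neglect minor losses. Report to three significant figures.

H ≈ 56.8 m

Pipe 1: V = 2.149 m/s, Re = 3.77×10^5, ε/D = 5.90×10^-4, f = 0.01835, h_1 = f(L/D)V²/2g = 8.880 m
Pipe 2: V = 3.490 m/s, Re = 4.81×10^5, ε/D = 6.19×10^-6, f = 0.01322, h_2 = f(L/D)V²/2g = 47.94 m
Series → Q common, losses add: H = Σh = 56.82 m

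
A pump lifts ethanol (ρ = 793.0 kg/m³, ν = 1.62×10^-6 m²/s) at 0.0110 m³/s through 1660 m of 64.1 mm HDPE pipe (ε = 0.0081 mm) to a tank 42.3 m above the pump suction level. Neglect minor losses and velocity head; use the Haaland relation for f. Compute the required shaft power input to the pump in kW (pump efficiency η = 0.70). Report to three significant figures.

P_shaft ≈ 37.9 kW

V = 4Q/(πD²) = 3.409 m/s; Re = 1.35×10^5; ε/D = 1.26×10^-4; f = 0.01744
h_f = f(L/D)V²/2g = 267.5 m
Total head H = z + h_f = 42.3 + 267.5 = 309.8 m
P_hyd = ρgQH = 793.0·9.81·0.0110·309.8 = 26.51 kW
P_shaft = P_hyd/η = 26.51/0.70 = 37.88 kW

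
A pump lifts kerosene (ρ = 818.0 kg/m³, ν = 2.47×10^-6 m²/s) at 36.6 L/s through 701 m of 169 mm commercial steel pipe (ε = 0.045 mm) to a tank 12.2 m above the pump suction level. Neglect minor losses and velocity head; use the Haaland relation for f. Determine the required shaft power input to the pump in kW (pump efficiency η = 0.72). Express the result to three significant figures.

V = 4Q/(πD²) = 1.632 m/s; Re = 1.12×10^5; ε/D = 2.66×10^-4; f = 0.01872
h_f = f(L/D)V²/2g = 10.54 m
Total head H = z + h_f = 12.2 + 10.54 = 22.74 m
P_hyd = ρgQH = 818.0·9.81·0.0366·22.74 = 6.678 kW
P_shaft = P_hyd/η = 6.678/0.72 = 9.274 kW

P_shaft ≈ 9.27 kW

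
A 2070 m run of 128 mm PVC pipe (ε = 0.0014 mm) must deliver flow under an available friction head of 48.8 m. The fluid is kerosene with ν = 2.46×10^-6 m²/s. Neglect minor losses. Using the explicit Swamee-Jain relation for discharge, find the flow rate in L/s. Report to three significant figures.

Swamee-Jain (Type II): Q = -0.965·√(gD⁵h_f/L)·ln[ε/(3.7D) + √(3.17ν²L/(gD³h_f))]
√(gD⁵h_f/L) = √(9.81·0.128⁵·48.8/2070) = 0.002819
ε/(3.7D) = 2.96×10^-6; √(3.17ν²L/(gD³h_f)) = 1.99×10^-4
Q = -0.965·0.002819·ln(2.018×10^-4) = 0.02314 m³/s
Check: V = 1.80 m/s, Re = 9.36×10^4, f = 0.01818, h_f = 48.5 m ≈ 48.8 m ✓

Q ≈ 23.1 L/s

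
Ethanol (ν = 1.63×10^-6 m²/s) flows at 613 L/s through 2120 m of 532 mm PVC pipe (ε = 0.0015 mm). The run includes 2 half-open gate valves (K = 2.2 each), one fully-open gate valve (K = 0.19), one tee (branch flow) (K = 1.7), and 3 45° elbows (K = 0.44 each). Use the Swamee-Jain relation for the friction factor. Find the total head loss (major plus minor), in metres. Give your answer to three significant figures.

H_L ≈ 21.3 m

V = 4Q/(πD²) = 2.758 m/s; V²/2g = 0.3876 m
Re = 9.00×10^5, ε/D = 2.82×10^-6 → f = 0.01188 (Swamee-Jain)
Major: h_f = f(L/D)·V²/2g = 0.01188·3985·0.3876 = 18.35 m
Minor: ΣK = 7.61; h_m = ΣK·V²/2g = 2.950 m
Total H_L = 18.35 + 2.950 = 21.30 m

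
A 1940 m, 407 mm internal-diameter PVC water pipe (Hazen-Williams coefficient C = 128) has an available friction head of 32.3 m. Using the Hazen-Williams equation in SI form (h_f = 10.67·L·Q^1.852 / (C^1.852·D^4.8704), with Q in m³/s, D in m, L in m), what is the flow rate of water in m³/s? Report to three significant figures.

Q ≈ 0.367 m³/s

Rearranging: Q = [h_f·C^1.852·D^4.8704 / (10.67·L)]^(1/1.852)
Q = [32.3·128^1.852·0.407^4.8704 / (10.67·1940)]^0.540 = 0.3673 m³/s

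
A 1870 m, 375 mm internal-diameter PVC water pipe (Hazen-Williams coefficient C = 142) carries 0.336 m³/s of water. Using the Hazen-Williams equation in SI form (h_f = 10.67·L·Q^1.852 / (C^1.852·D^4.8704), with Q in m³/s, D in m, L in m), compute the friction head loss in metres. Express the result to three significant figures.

h_f ≈ 32.5 m

h_f = 10.67·1870·0.336^1.852 / (142^1.852·0.375^4.8704) = 32.46 m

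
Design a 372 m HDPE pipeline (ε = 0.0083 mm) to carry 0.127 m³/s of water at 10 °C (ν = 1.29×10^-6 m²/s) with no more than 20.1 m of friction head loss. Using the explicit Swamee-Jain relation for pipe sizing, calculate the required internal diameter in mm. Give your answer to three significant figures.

Swamee-Jain (Type III): D = 0.66·[ε^1.25·(LQ²/(gh_f))^4.75 + ν·Q^9.4·(L/(gh_f))^5.2]^0.04
LQ²/(gh_f) = 0.03043; L/(gh_f) = 1.887
Term 1 = ε^1.25·(…)^4.75 = 2.78×10^-14; Term 2 = ν·Q^9.4·(…)^5.2 = 1.32×10^-13
D = 0.66·(2.78×10^-14 + 1.32×10^-13)^0.04 = 0.2031 m = 203 mm
Check: V = 3.92 m/s, Re = 6.17×10^5, f = 0.01331, h_f = 19.1 m ≈ 20.1 m ✓

D ≈ 203 mm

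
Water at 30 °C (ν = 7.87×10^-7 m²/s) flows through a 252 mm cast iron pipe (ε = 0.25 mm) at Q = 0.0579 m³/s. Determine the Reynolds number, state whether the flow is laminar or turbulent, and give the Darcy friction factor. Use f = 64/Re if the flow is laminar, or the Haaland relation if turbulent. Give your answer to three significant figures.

Re ≈ 3.72×10^5; turbulent; f ≈ 0.0203

V = 4Q/(πD²) = 1.161 m/s
Re = VD/ν = 1.161·0.252/7.87×10^-7 = 3.72×10^5
Re > 4000 → turbulent; ε/D = 9.92×10^-4
Haaland: f = 0.02033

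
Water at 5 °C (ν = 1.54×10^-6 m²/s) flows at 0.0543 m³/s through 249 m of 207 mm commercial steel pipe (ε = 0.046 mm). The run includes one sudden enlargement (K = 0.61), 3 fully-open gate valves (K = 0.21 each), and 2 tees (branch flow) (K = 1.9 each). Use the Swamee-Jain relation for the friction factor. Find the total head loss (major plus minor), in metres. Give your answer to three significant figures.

V = 4Q/(πD²) = 1.614 m/s; V²/2g = 0.1327 m
Re = 2.17×10^5, ε/D = 2.22×10^-4 → f = 0.01711 (Swamee-Jain)
Major: h_f = f(L/D)·V²/2g = 0.01711·1203·0.1327 = 2.731 m
Minor: ΣK = 5.04; h_m = ΣK·V²/2g = 0.6688 m
Total H_L = 2.731 + 0.6688 = 3.400 m

H_L ≈ 3.40 m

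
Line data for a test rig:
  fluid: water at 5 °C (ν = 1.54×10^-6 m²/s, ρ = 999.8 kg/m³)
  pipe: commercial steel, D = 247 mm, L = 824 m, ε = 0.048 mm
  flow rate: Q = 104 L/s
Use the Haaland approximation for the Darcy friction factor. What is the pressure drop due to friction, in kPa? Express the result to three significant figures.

Δp ≈ 124 kPa

V = 4Q/(πD²) = 4·0.104/(π·0.247²) = 2.170 m/s
Re = VD/ν = 2.170·0.247/1.54×10^-6 = 3.48×10^5 → turbulent
ε/D = 0.048/247 = 1.94×10^-4
Haaland: f = 0.01576
h_f = f(L/D)V²/(2g) = 0.01576·(824/0.247)·2.170²/(2·9.81) = 12.63 m
Δp = ρg·h_f = 999.8·9.81·12.63 = 123.8 kPa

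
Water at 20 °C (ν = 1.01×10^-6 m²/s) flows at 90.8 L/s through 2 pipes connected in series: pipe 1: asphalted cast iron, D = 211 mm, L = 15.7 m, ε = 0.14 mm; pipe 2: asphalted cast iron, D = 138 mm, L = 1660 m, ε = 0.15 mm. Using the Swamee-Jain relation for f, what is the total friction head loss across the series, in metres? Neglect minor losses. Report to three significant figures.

H ≈ 463 m

Pipe 1: V = 2.597 m/s, Re = 5.42×10^5, ε/D = 6.64×10^-4, f = 0.01867, h_1 = f(L/D)V²/2g = 0.4774 m
Pipe 2: V = 6.071 m/s, Re = 8.29×10^5, ε/D = 0.00109, f = 0.02048, h_2 = f(L/D)V²/2g = 462.8 m
Series → Q common, losses add: H = Σh = 463.2 m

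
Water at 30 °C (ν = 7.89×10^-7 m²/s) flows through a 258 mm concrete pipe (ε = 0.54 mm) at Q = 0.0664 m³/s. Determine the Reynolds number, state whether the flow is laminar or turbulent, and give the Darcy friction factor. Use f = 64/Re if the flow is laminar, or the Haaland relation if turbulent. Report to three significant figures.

V = 4Q/(πD²) = 1.270 m/s
Re = VD/ν = 1.270·0.258/7.89×10^-7 = 4.15×10^5
Re > 4000 → turbulent; ε/D = 0.00209
Haaland: f = 0.02413

Re ≈ 4.15×10^5; turbulent; f ≈ 0.0241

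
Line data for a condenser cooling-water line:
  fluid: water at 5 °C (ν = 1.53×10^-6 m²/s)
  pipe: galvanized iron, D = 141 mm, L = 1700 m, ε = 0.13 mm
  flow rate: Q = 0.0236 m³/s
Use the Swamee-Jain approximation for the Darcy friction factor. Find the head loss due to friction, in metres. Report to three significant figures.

V = 4Q/(πD²) = 4·0.0236/(π·0.141²) = 1.511 m/s
Re = VD/ν = 1.511·0.141/1.53×10^-6 = 1.39×10^5 → turbulent
ε/D = 0.13/141 = 9.22×10^-4
Swamee-Jain: f = 0.02143
h_f = f(L/D)V²/(2g) = 0.02143·(1700/0.141)·1.511²/(2·9.81) = 30.08 m

h_f ≈ 30.1 m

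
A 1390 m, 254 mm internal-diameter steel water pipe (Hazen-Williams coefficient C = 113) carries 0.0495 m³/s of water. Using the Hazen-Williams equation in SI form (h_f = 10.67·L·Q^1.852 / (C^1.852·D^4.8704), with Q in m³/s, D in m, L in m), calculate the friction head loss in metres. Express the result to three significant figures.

h_f = 10.67·1390·0.0495^1.852 / (113^1.852·0.254^4.8704) = 7.079 m

h_f ≈ 7.08 m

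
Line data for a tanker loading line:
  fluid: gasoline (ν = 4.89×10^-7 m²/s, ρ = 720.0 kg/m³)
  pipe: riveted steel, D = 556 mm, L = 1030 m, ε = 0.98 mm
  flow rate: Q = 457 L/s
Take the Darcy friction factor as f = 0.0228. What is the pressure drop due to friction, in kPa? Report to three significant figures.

Δp ≈ 53.9 kPa

V = 4Q/(πD²) = 4·0.457/(π·0.556²) = 1.882 m/s
h_f = f(L/D)V²/(2g) = 0.02280·(1030/0.556)·1.882²/(2·9.81) = 7.627 m
Δp = ρg·h_f = 720.0·9.81·7.627 = 53.87 kPa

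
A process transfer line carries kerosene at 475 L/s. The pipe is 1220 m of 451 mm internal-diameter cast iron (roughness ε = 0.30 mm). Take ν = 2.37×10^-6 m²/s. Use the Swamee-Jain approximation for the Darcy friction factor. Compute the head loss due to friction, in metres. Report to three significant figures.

V = 4Q/(πD²) = 4·0.475/(π·0.451²) = 2.973 m/s
Re = VD/ν = 2.973·0.451/2.37×10^-6 = 5.66×10^5 → turbulent
ε/D = 0.30/451 = 6.65×10^-4
Swamee-Jain: f = 0.01865
h_f = f(L/D)V²/(2g) = 0.01865·(1220/0.451)·2.973²/(2·9.81) = 22.73 m

h_f ≈ 22.7 m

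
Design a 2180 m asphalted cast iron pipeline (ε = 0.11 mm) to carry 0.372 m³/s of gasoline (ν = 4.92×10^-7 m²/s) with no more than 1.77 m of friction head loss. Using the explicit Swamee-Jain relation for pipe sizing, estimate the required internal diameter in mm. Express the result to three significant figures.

Swamee-Jain (Type III): D = 0.66·[ε^1.25·(LQ²/(gh_f))^4.75 + ν·Q^9.4·(L/(gh_f))^5.2]^0.04
LQ²/(gh_f) = 17.37; L/(gh_f) = 125.5
Term 1 = ε^1.25·(…)^4.75 = 8.74; Term 2 = ν·Q^9.4·(…)^5.2 = 3.71
D = 0.66·(8.74 + 3.71)^0.04 = 0.7300 m = 730 mm
Check: V = 0.889 m/s, Re = 1.32×10^6, f = 0.01396, h_f = 1.68 m ≈ 1.77 m ✓

D ≈ 730 mm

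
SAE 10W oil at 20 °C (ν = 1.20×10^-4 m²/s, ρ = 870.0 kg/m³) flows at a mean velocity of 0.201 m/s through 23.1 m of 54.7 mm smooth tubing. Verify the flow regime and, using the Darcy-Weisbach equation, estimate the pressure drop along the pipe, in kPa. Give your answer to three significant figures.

Δp ≈ 5.18 kPa

Re = VD/ν = 0.201·0.05470/1.20×10^-4 = 91.6 → laminar (Re < 2300)
f = 64/Re = 0.6985
h_f = f(L/D)V²/(2g) = 0.6985·(23.1/0.05470)·0.201²/(2·9.81) = 0.6074 m
Δp = ρg·h_f = 870.0·9.81·0.6074 = 5.184 kPa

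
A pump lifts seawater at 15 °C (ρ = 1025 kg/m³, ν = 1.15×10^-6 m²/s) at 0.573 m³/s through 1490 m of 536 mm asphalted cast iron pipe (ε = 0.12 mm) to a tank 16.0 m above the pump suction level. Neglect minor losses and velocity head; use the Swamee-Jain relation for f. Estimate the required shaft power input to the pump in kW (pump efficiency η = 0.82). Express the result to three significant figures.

P_shaft ≈ 208 kW

V = 4Q/(πD²) = 2.539 m/s; Re = 1.18×10^6; ε/D = 2.24×10^-4; f = 0.01490
h_f = f(L/D)V²/2g = 13.61 m
Total head H = z + h_f = 16.0 + 13.61 = 29.61 m
P_hyd = ρgQH = 1025·9.81·0.573·29.61 = 170.6 kW
P_shaft = P_hyd/η = 170.6/0.82 = 208.1 kW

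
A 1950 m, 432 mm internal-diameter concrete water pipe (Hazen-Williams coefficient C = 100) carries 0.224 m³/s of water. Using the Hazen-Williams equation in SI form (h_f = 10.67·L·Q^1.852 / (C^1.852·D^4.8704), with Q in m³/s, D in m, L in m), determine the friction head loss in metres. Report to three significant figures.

h_f = 10.67·1950·0.224^1.852 / (100^1.852·0.432^4.8704) = 15.35 m

h_f ≈ 15.4 m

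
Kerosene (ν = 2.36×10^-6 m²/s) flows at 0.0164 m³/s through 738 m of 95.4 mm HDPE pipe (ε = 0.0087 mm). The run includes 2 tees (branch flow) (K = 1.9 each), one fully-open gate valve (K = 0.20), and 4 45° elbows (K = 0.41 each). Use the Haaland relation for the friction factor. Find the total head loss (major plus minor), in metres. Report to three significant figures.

H_L ≈ 39.9 m

V = 4Q/(πD²) = 2.294 m/s; V²/2g = 0.2683 m
Re = 9.27×10^4, ε/D = 9.12×10^-5 → f = 0.01849 (Haaland)
Major: h_f = f(L/D)·V²/2g = 0.01849·7736·0.2683 = 38.37 m
Minor: ΣK = 5.64; h_m = ΣK·V²/2g = 1.513 m
Total H_L = 38.37 + 1.513 = 39.89 m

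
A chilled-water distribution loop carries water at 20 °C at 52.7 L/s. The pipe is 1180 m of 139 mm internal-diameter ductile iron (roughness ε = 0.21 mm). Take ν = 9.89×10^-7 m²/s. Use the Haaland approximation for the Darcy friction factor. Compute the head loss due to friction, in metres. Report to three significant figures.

h_f ≈ 116 m

V = 4Q/(πD²) = 4·0.0527/(π·0.139²) = 3.473 m/s
Re = VD/ν = 3.473·0.139/9.89×10^-7 = 4.88×10^5 → turbulent
ε/D = 0.21/139 = 0.00151
Haaland: f = 0.02221
h_f = f(L/D)V²/(2g) = 0.02221·(1180/0.139)·3.473²/(2·9.81) = 115.9 m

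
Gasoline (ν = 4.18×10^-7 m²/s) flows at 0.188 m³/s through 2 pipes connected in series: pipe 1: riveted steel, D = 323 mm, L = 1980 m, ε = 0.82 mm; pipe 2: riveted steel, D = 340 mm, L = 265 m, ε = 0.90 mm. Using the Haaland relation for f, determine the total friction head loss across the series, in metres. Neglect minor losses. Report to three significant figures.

Pipe 1: V = 2.294 m/s, Re = 1.77×10^6, ε/D = 0.00254, f = 0.02511, h_1 = f(L/D)V²/2g = 41.29 m
Pipe 2: V = 2.071 m/s, Re = 1.68×10^6, ε/D = 0.00265, f = 0.02540, h_2 = f(L/D)V²/2g = 4.326 m
Series → Q common, losses add: H = Σh = 45.62 m

H ≈ 45.6 m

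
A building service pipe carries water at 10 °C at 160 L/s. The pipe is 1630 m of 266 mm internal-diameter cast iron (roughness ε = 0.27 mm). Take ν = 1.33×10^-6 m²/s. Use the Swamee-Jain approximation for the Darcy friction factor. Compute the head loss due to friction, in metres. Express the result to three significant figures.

V = 4Q/(πD²) = 4·0.160/(π·0.266²) = 2.879 m/s
Re = VD/ν = 2.879·0.266/1.33×10^-6 = 5.76×10^5 → turbulent
ε/D = 0.27/266 = 0.00102
Swamee-Jain: f = 0.02034
h_f = f(L/D)V²/(2g) = 0.02034·(1630/0.266)·2.879²/(2·9.81) = 52.66 m

h_f ≈ 52.7 m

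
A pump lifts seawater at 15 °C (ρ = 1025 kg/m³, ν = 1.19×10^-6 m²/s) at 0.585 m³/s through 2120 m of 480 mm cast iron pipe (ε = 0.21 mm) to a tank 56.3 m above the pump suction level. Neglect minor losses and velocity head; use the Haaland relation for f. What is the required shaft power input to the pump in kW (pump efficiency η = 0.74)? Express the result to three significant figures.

P_shaft ≈ 758 kW

V = 4Q/(πD²) = 3.233 m/s; Re = 1.30×10^6; ε/D = 4.38×10^-4; f = 0.01662
h_f = f(L/D)V²/2g = 39.10 m
Total head H = z + h_f = 56.3 + 39.10 = 95.40 m
P_hyd = ρgQH = 1025·9.81·0.585·95.40 = 561.2 kW
P_shaft = P_hyd/η = 561.2/0.74 = 758.3 kW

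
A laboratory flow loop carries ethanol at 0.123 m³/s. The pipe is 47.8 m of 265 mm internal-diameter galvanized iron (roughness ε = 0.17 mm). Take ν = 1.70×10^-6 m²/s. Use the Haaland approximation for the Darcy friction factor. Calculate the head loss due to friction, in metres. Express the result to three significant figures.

V = 4Q/(πD²) = 4·0.123/(π·0.265²) = 2.230 m/s
Re = VD/ν = 2.230·0.265/1.70×10^-6 = 3.48×10^5 → turbulent
ε/D = 0.17/265 = 6.42×10^-4
Haaland: f = 0.01871
h_f = f(L/D)V²/(2g) = 0.01871·(47.8/0.265)·2.230²/(2·9.81) = 0.8553 m

h_f ≈ 0.855 m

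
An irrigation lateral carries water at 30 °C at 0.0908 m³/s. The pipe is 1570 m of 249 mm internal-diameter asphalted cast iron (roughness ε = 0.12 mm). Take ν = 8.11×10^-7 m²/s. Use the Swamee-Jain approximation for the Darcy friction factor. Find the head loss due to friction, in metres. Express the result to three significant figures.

V = 4Q/(πD²) = 4·0.0908/(π·0.249²) = 1.865 m/s
Re = VD/ν = 1.865·0.249/8.11×10^-7 = 5.73×10^5 → turbulent
ε/D = 0.12/249 = 4.82×10^-4
Swamee-Jain: f = 0.01755
h_f = f(L/D)V²/(2g) = 0.01755·(1570/0.249)·1.865²/(2·9.81) = 19.61 m

h_f ≈ 19.6 m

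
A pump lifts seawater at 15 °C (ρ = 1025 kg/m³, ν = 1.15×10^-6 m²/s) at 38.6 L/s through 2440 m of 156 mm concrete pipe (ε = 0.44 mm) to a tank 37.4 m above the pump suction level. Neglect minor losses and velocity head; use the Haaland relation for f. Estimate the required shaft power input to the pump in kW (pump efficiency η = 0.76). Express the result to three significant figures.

V = 4Q/(πD²) = 2.020 m/s; Re = 2.74×10^5; ε/D = 0.00282; f = 0.02623
h_f = f(L/D)V²/2g = 85.28 m
Total head H = z + h_f = 37.4 + 85.28 = 122.7 m
P_hyd = ρgQH = 1025·9.81·0.0386·122.7 = 47.62 kW
P_shaft = P_hyd/η = 47.62/0.76 = 62.65 kW

P_shaft ≈ 62.7 kW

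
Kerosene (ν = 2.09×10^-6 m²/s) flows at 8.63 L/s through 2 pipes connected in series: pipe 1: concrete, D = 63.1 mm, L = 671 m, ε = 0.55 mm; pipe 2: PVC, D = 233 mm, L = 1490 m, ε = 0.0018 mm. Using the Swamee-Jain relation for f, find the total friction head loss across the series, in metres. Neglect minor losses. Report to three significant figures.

H ≈ 154 m

Pipe 1: V = 2.760 m/s, Re = 8.33×10^4, ε/D = 0.00872, f = 0.03726, h_1 = f(L/D)V²/2g = 153.8 m
Pipe 2: V = 0.2024 m/s, Re = 2.26×10^4, ε/D = 7.73×10^-6, f = 0.02507, h_2 = f(L/D)V²/2g = 0.3347 m
Series → Q common, losses add: H = Σh = 154.2 m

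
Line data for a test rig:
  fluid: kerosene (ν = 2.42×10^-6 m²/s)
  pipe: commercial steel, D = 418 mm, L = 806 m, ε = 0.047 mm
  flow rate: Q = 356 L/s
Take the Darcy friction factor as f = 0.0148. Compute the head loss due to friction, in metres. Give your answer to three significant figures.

V = 4Q/(πD²) = 4·0.356/(π·0.418²) = 2.594 m/s
h_f = f(L/D)V²/(2g) = 0.01480·(806/0.418)·2.594²/(2·9.81) = 9.789 m

h_f ≈ 9.79 m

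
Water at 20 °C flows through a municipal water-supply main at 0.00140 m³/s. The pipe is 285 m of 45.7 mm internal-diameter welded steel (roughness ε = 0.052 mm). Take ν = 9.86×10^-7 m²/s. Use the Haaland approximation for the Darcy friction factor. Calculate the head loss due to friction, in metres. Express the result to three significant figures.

h_f ≈ 5.76 m

V = 4Q/(πD²) = 4·0.00140/(π·0.0457²) = 0.8535 m/s
Re = VD/ν = 0.8535·0.0457/9.86×10^-7 = 3.96×10^4 → turbulent
ε/D = 0.052/45.7 = 0.00114
Haaland: f = 0.02488
h_f = f(L/D)V²/(2g) = 0.02488·(285/0.0457)·0.8535²/(2·9.81) = 5.762 m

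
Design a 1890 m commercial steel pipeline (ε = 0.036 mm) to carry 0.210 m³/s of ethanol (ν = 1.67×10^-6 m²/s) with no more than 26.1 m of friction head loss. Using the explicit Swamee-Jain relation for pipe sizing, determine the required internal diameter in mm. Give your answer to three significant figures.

D ≈ 333 mm

Swamee-Jain (Type III): D = 0.66·[ε^1.25·(LQ²/(gh_f))^4.75 + ν·Q^9.4·(L/(gh_f))^5.2]^0.04
LQ²/(gh_f) = 0.3255; L/(gh_f) = 7.382
Term 1 = ε^1.25·(…)^4.75 = 1.35×10^-8; Term 2 = ν·Q^9.4·(…)^5.2 = 2.32×10^-8
D = 0.66·(1.35×10^-8 + 2.32×10^-8)^0.04 = 0.3328 m = 333 mm
Check: V = 2.41 m/s, Re = 4.81×10^5, f = 0.01463, h_f = 24.7 m ≈ 26.1 m ✓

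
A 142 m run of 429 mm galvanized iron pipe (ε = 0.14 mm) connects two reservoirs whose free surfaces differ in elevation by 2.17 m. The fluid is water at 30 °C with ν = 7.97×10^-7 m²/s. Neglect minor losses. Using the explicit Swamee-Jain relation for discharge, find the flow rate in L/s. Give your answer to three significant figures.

Swamee-Jain (Type II): Q = -0.965·√(gD⁵h_f/L)·ln[ε/(3.7D) + √(3.17ν²L/(gD³h_f))]
√(gD⁵h_f/L) = √(9.81·0.429⁵·2.17/142) = 0.04667
ε/(3.7D) = 8.82×10^-5; √(3.17ν²L/(gD³h_f)) = 1.30×10^-5
Q = -0.965·0.04667·ln(1.012×10^-4) = 0.4143 m³/s
Check: V = 2.87 m/s, Re = 1.54×10^6, f = 0.01575, h_f = 2.18 m ≈ 2.17 m ✓

Q ≈ 414 L/s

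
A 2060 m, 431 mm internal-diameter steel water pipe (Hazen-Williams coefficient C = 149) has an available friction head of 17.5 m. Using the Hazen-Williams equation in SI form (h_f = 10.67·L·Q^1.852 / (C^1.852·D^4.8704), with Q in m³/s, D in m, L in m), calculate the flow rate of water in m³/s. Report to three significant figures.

Rearranging: Q = [h_f·C^1.852·D^4.8704 / (10.67·L)]^(1/1.852)
Q = [17.5·149^1.852·0.431^4.8704 / (10.67·2060)]^0.540 = 0.3456 m³/s

Q ≈ 0.346 m³/s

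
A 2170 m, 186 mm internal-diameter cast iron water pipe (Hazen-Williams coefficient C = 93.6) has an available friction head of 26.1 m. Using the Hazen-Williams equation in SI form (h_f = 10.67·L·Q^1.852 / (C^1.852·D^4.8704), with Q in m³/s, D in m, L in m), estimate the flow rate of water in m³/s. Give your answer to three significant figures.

Rearranging: Q = [h_f·C^1.852·D^4.8704 / (10.67·L)]^(1/1.852)
Q = [26.1·93.6^1.852·0.186^4.8704 / (10.67·2170)]^0.540 = 0.02874 m³/s

Q ≈ 0.0287 m³/s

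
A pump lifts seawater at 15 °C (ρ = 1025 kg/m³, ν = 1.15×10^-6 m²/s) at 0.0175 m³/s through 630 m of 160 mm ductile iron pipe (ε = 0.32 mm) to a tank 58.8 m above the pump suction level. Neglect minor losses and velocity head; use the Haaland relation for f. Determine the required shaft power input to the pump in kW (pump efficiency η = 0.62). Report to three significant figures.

V = 4Q/(πD²) = 0.8704 m/s; Re = 1.21×10^5; ε/D = 0.00200; f = 0.02473
h_f = f(L/D)V²/2g = 3.760 m
Total head H = z + h_f = 58.8 + 3.760 = 62.56 m
P_hyd = ρgQH = 1025·9.81·0.0175·62.56 = 11.01 kW
P_shaft = P_hyd/η = 11.01/0.62 = 17.76 kW

P_shaft ≈ 17.8 kW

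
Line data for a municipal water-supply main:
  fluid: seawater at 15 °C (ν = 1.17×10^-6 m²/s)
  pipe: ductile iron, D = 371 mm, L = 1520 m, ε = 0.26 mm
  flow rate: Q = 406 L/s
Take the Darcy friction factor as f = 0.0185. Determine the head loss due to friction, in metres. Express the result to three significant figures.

V = 4Q/(πD²) = 4·0.406/(π·0.371²) = 3.756 m/s
h_f = f(L/D)V²/(2g) = 0.01850·(1520/0.371)·3.756²/(2·9.81) = 54.49 m

h_f ≈ 54.5 m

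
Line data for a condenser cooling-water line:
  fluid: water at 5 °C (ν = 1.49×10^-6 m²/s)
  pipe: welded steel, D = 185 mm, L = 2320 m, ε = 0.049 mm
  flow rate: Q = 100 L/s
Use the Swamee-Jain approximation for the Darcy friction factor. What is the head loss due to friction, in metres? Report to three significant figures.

V = 4Q/(πD²) = 4·0.100/(π·0.185²) = 3.720 m/s
Re = VD/ν = 3.720·0.185/1.49×10^-6 = 4.62×10^5 → turbulent
ε/D = 0.049/185 = 2.65×10^-4
Swamee-Jain: f = 0.01618
h_f = f(L/D)V²/(2g) = 0.01618·(2320/0.185)·3.720²/(2·9.81) = 143.2 m

h_f ≈ 143 m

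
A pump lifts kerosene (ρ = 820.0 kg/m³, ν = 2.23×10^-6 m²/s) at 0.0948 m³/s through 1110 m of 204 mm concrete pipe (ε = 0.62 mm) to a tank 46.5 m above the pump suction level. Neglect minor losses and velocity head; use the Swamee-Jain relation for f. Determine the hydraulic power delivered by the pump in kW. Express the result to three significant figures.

P_hyd ≈ 83.4 kW

V = 4Q/(πD²) = 2.900 m/s; Re = 2.65×10^5; ε/D = 0.00304; f = 0.02692
h_f = f(L/D)V²/2g = 62.81 m
Total head H = z + h_f = 46.5 + 62.81 = 109.3 m
P_hyd = ρgQH = 820.0·9.81·0.0948·109.3 = 83.36 kW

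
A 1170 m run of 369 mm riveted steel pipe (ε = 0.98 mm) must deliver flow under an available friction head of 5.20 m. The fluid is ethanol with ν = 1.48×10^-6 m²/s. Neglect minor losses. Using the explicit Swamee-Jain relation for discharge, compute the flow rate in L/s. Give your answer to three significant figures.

Q ≈ 119 L/s

Swamee-Jain (Type II): Q = -0.965·√(gD⁵h_f/L)·ln[ε/(3.7D) + √(3.17ν²L/(gD³h_f))]
√(gD⁵h_f/L) = √(9.81·0.369⁵·5.20/1170) = 0.01727
ε/(3.7D) = 7.18×10^-4; √(3.17ν²L/(gD³h_f)) = 5.63×10^-5
Q = -0.965·0.01727·ln(7.741×10^-4) = 0.1194 m³/s
Check: V = 1.12 m/s, Re = 2.78×10^5, f = 0.02598, h_f = 5.23 m ≈ 5.20 m ✓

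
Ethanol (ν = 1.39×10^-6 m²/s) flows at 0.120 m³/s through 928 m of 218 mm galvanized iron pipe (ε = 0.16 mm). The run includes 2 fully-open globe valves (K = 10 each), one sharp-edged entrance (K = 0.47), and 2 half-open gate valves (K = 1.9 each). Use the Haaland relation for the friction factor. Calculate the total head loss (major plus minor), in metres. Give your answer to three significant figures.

H_L ≈ 55.2 m

V = 4Q/(πD²) = 3.215 m/s; V²/2g = 0.5268 m
Re = 5.04×10^5, ε/D = 7.34×10^-4 → f = 0.01892 (Haaland)
Major: h_f = f(L/D)·V²/2g = 0.01892·4257·0.5268 = 42.42 m
Minor: ΣK = 24.3; h_m = ΣK·V²/2g = 12.79 m
Total H_L = 42.42 + 12.79 = 55.21 m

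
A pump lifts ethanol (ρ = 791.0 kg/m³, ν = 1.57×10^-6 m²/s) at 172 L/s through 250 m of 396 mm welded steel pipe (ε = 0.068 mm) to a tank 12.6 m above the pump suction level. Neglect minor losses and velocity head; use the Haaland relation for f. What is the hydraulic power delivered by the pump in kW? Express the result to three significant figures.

V = 4Q/(πD²) = 1.397 m/s; Re = 3.52×10^5; ε/D = 1.72×10^-4; f = 0.01555
h_f = f(L/D)V²/2g = 0.9759 m
Total head H = z + h_f = 12.6 + 0.9759 = 13.58 m
P_hyd = ρgQH = 791.0·9.81·0.172·13.58 = 18.12 kW

P_hyd ≈ 18.1 kW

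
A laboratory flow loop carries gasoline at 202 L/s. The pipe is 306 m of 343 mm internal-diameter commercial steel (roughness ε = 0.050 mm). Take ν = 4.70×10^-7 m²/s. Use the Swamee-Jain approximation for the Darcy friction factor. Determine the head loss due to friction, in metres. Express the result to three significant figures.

h_f ≈ 2.99 m

V = 4Q/(πD²) = 4·0.202/(π·0.343²) = 2.186 m/s
Re = VD/ν = 2.186·0.343/4.70×10^-7 = 1.60×10^6 → turbulent
ε/D = 0.050/343 = 1.46×10^-4
Swamee-Jain: f = 0.01375
h_f = f(L/D)V²/(2g) = 0.01375·(306/0.343)·2.186²/(2·9.81) = 2.988 m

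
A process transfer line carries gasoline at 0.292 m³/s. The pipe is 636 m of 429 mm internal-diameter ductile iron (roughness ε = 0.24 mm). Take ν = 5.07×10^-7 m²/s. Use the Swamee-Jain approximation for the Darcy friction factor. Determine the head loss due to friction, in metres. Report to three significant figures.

h_f ≈ 5.39 m

V = 4Q/(πD²) = 4·0.292/(π·0.429²) = 2.020 m/s
Re = VD/ν = 2.020·0.429/5.07×10^-7 = 1.71×10^6 → turbulent
ε/D = 0.24/429 = 5.59×10^-4
Swamee-Jain: f = 0.01748
h_f = f(L/D)V²/(2g) = 0.01748·(636/0.429)·2.020²/(2·9.81) = 5.390 m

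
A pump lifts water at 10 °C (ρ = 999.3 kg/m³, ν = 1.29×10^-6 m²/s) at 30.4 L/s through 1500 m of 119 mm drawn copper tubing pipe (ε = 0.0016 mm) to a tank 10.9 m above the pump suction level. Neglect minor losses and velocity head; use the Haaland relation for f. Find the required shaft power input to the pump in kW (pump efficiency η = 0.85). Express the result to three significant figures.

P_shaft ≈ 28.9 kW

V = 4Q/(πD²) = 2.733 m/s; Re = 2.52×10^5; ε/D = 1.34×10^-5; f = 0.01492
h_f = f(L/D)V²/2g = 71.61 m
Total head H = z + h_f = 10.9 + 71.61 = 82.51 m
P_hyd = ρgQH = 999.3·9.81·0.0304·82.51 = 24.59 kW
P_shaft = P_hyd/η = 24.59/0.85 = 28.93 kW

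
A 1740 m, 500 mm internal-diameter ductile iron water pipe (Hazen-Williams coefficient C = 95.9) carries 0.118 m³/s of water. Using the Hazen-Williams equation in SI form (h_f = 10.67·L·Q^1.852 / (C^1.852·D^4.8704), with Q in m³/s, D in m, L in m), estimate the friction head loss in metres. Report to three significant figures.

h_f ≈ 2.22 m

h_f = 10.67·1740·0.118^1.852 / (95.9^1.852·0.500^4.8704) = 2.216 m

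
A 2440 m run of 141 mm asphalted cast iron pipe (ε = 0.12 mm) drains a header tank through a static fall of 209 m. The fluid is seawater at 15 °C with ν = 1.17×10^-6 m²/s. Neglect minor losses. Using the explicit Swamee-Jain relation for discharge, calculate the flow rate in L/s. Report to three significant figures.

Swamee-Jain (Type II): Q = -0.965·√(gD⁵h_f/L)·ln[ε/(3.7D) + √(3.17ν²L/(gD³h_f))]
√(gD⁵h_f/L) = √(9.81·0.141⁵·209/2440) = 0.006843
ε/(3.7D) = 2.30×10^-4; √(3.17ν²L/(gD³h_f)) = 4.29×10^-5
Q = -0.965·0.006843·ln(2.729×10^-4) = 0.05419 m³/s
Check: V = 3.47 m/s, Re = 4.18×10^5, f = 0.01981, h_f = 210 m ≈ 209 m ✓

Q ≈ 54.2 L/s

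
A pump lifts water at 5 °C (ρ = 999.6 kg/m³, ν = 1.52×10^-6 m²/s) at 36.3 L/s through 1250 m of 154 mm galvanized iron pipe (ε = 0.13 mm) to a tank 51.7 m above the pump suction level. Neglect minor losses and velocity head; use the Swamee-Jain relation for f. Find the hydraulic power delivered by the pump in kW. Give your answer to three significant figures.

V = 4Q/(πD²) = 1.949 m/s; Re = 1.97×10^5; ε/D = 8.44×10^-4; f = 0.02057
h_f = f(L/D)V²/2g = 32.32 m
Total head H = z + h_f = 51.7 + 32.32 = 84.02 m
P_hyd = ρgQH = 999.6·9.81·0.0363·84.02 = 29.91 kW

P_hyd ≈ 29.9 kW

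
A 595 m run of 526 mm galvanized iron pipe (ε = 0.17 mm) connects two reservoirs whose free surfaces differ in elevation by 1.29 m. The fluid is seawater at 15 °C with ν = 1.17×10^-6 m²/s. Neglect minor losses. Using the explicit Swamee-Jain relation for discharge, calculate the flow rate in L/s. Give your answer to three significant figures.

Q ≈ 254 L/s

Swamee-Jain (Type II): Q = -0.965·√(gD⁵h_f/L)·ln[ε/(3.7D) + √(3.17ν²L/(gD³h_f))]
√(gD⁵h_f/L) = √(9.81·0.526⁵·1.29/595) = 0.02926
ε/(3.7D) = 8.73×10^-5; √(3.17ν²L/(gD³h_f)) = 3.74×10^-5
Q = -0.965·0.02926·ln(1.248×10^-4) = 0.2538 m³/s
Check: V = 1.17 m/s, Re = 5.25×10^5, f = 0.01650, h_f = 1.30 m ≈ 1.29 m ✓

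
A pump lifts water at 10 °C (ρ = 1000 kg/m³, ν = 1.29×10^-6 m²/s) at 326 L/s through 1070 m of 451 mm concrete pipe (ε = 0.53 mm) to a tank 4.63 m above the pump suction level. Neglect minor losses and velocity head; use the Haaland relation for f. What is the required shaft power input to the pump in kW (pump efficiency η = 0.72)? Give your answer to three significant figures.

V = 4Q/(πD²) = 2.041 m/s; Re = 7.13×10^5; ε/D = 0.00118; f = 0.02080
h_f = f(L/D)V²/2g = 10.47 m
Total head H = z + h_f = 4.63 + 10.47 = 15.10 m
P_hyd = ρgQH = 1000·9.81·0.326·15.10 = 48.31 kW
P_shaft = P_hyd/η = 48.31/0.72 = 67.09 kW

P_shaft ≈ 67.1 kW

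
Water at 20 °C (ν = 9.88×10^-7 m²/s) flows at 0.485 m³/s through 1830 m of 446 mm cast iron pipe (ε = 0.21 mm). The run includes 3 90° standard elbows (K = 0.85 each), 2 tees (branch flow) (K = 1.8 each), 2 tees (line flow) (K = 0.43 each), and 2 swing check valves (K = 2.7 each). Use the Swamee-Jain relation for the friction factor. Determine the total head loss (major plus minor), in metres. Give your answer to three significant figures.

V = 4Q/(πD²) = 3.104 m/s; V²/2g = 0.4912 m
Re = 1.40×10^6, ε/D = 4.71×10^-4 → f = 0.01694 (Swamee-Jain)
Major: h_f = f(L/D)·V²/2g = 0.01694·4103·0.4912 = 34.15 m
Minor: ΣK = 12.4; h_m = ΣK·V²/2g = 6.096 m
Total H_L = 34.15 + 6.096 = 40.24 m

H_L ≈ 40.2 m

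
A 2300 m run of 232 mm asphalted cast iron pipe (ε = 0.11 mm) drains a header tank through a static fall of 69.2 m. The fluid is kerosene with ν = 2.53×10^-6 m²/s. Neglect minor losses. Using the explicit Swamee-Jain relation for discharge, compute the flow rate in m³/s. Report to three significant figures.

Swamee-Jain (Type II): Q = -0.965·√(gD⁵h_f/L)·ln[ε/(3.7D) + √(3.17ν²L/(gD³h_f))]
√(gD⁵h_f/L) = √(9.81·0.232⁵·69.2/2300) = 0.01408
ε/(3.7D) = 1.28×10^-4; √(3.17ν²L/(gD³h_f)) = 7.42×10^-5
Q = -0.965·0.01408·ln(2.023×10^-4) = 0.1156 m³/s
Check: V = 2.73 m/s, Re = 2.51×10^5, f = 0.01843, h_f = 69.6 m ≈ 69.2 m ✓

Q ≈ 0.116 m³/s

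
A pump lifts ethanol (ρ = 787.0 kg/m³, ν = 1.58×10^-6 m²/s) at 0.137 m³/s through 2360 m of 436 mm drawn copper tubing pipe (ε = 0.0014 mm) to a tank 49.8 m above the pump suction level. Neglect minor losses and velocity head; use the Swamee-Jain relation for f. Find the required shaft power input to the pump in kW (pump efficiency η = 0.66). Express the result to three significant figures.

V = 4Q/(πD²) = 0.9176 m/s; Re = 2.53×10^5; ε/D = 3.21×10^-6; f = 0.01488
h_f = f(L/D)V²/2g = 3.456 m
Total head H = z + h_f = 49.8 + 3.456 = 53.26 m
P_hyd = ρgQH = 787.0·9.81·0.137·53.26 = 56.33 kW
P_shaft = P_hyd/η = 56.33/0.66 = 85.35 kW

P_shaft ≈ 85.3 kW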